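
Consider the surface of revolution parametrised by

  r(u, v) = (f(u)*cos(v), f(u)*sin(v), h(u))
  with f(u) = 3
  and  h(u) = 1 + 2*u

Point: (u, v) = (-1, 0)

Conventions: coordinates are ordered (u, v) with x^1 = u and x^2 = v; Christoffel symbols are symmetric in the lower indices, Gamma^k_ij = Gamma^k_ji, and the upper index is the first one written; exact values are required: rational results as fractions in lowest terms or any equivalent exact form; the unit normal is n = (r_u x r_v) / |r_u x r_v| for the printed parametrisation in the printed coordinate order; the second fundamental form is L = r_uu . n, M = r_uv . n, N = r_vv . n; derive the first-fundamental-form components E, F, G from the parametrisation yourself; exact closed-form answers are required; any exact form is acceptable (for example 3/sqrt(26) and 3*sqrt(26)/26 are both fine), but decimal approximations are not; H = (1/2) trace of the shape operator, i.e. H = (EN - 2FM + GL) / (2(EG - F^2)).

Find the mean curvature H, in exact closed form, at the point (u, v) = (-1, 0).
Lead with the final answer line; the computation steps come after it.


Answer: H = 1/6

f = 3, f' = 0, f'' = 0, h' = 2, h'' = 0
E = 4, F = 0, G = 9; answer radicand W^2 = 4
unnormalised second-form numerators: l = 0, m = 0, n = 6; L = l/sqrt(4), and similarly M = m/sqrt(W^2), N = n/sqrt(W^2)
H = (E*n - 2*F*m + G*l) / (2*(EG - F^2)*sqrt(W^2)); E*n - 2*F*m + G*l = 24, EG - F^2 = 36, so H = (1/3)/sqrt(4)


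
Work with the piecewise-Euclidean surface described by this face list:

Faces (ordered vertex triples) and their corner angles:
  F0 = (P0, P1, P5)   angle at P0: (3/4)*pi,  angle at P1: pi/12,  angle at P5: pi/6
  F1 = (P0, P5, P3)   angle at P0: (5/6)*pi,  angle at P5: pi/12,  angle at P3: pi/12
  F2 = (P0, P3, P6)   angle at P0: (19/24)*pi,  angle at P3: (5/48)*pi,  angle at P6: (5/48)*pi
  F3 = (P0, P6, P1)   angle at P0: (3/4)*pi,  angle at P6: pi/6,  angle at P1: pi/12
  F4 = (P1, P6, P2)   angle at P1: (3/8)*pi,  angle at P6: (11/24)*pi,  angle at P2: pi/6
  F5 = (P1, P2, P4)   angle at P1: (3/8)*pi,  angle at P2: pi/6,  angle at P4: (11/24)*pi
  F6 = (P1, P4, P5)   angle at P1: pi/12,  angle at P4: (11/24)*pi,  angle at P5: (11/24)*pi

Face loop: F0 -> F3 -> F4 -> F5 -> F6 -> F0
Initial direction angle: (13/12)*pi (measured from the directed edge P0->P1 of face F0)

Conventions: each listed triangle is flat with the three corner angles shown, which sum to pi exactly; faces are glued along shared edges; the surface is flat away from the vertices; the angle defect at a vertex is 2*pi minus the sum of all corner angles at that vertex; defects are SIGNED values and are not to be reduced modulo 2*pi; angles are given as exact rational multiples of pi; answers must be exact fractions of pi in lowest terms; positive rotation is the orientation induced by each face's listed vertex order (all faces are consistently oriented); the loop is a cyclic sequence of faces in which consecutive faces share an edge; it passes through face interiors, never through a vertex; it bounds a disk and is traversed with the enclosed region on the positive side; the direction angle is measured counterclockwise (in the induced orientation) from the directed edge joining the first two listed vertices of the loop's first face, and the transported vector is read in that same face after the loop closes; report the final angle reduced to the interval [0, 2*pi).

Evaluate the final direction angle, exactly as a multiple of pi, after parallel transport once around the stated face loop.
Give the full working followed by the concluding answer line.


enclosed vertex P1: corner angles sum to pi, defect = 2*pi - pi = pi
the rotation equals the total enclosed defect, so the final angle is initial + defects (mod 2*pi)
final angle = (13/12)*pi + pi = pi/12 (mod 2*pi)

Answer: final direction angle = pi/12


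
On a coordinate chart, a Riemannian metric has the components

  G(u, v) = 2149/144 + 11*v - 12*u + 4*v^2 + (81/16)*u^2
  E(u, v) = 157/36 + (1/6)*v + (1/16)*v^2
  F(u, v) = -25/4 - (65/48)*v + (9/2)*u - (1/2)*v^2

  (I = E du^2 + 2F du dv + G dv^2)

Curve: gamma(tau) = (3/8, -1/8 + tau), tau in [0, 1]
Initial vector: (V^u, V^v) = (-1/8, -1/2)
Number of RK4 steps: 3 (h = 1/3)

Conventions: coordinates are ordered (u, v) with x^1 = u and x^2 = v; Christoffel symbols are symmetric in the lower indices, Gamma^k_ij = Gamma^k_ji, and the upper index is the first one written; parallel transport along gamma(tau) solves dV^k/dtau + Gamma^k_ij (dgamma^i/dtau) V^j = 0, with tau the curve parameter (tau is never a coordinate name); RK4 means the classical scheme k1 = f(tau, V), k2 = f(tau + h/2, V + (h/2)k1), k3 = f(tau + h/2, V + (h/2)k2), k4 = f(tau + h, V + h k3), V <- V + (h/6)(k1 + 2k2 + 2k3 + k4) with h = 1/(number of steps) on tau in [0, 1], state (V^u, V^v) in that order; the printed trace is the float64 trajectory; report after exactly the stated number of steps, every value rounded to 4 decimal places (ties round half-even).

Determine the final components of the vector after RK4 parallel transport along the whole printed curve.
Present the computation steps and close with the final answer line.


gamma'(tau) = (0, 1); f(tau, V)^k = -Gamma^k_ij(gamma(tau)) gamma'^i(tau) V^j; h = 1/3; intermediate values shown to 6 dp
curve data and Christoffel symbols at the stage parameters:
  tau = 0.000000: gamma = (0.375000, -0.125000), gamma' = (0.000000, 1.000000); Gamma_uuu = 0.836616, Gamma_uuv = -0.743684, Gamma_uvv = 2.157708, Gamma_vuu = 0.825251, Gamma_vuv = -0.750741, Gamma_vvv = 1.475733
  tau = 0.166667: gamma = (0.375000, 0.041667), gamma' = (0.000000, 1.000000); Gamma_uuu = 0.695221, Gamma_uuv = -0.612014, Gamma_uvv = 1.962634, Gamma_vuu = 0.657355, Gamma_vuv = -0.597281, Gamma_vvv = 1.270052
  tau = 0.333333: gamma = (0.375000, 0.208333), gamma' = (0.000000, 1.000000); Gamma_uuu = 0.592915, Gamma_uuv = -0.515983, Gamma_uvv = 1.808203, Gamma_vuu = 0.535921, Gamma_vuv = -0.486185, Gamma_vvv = 1.112627
  tau = 0.500000: gamma = (0.375000, 0.375000), gamma' = (0.000000, 1.000000); Gamma_uuu = 0.516701, Gamma_uuv = -0.443744, Gamma_uvv = 1.682139, Gamma_vuu = 0.445515, Gamma_vuv = -0.403380, Gamma_vvv = 0.988891
  tau = 0.666667: gamma = (0.375000, 0.541667), gamma' = (0.000000, 1.000000); Gamma_uuu = 0.458495, Gamma_uuv = -0.387927, Gamma_uvv = 1.576483, Gamma_vuu = 0.376531, Gamma_vuv = -0.340109, Gamma_vvv = 0.889396
  tau = 0.833333: gamma = (0.375000, 0.708333), gamma' = (0.000000, 1.000000); Gamma_uuu = 0.413083, Gamma_uuv = -0.343777, Gamma_uvv = 1.485903, Gamma_vuu = 0.322772, Gamma_vuv = -0.290723, Gamma_vvv = 0.807810
  tau = 1.000000: gamma = (0.375000, 0.875000), gamma' = (0.000000, 1.000000); Gamma_uuu = 0.376991, Gamma_uuv = -0.308128, Gamma_uvv = 1.406720, Gamma_vuu = 0.280108, Gamma_vuv = -0.251456, Gamma_vvv = 0.739767
step 0: V^u = -0.1250, V^v = -0.5000
step 1: k1 = (0.985893, 0.644024), k2 = (0.794715, 0.522185), k3 = (0.815068, 0.528944), k4 = (0.660978, 0.431459); V <- V + (h/6)(k1 + 2k2 + 2k3 + k4): V^u = 0.1454, V^v = -0.3235
step 2: k1 = (0.659881, 0.430560), k2 = (0.536697, 0.351901), k3 = (0.549640, 0.356583), k4 = (0.450007, 0.293718); V <- V + (h/6)(k1 + 2k2 + 2k3 + k4): V^u = 0.3277, V^v = -0.2045
step 3: k1 = (0.449524, 0.293343), k2 = (0.369641, 0.242761), k3 = (0.377591, 0.245701), k4 = (0.312227, 0.204753); V <- V + (h/6)(k1 + 2k2 + 2k3 + k4): V^u = 0.4531, V^v = -0.1226

Answer: V^u = 0.4531, V^v = -0.1226


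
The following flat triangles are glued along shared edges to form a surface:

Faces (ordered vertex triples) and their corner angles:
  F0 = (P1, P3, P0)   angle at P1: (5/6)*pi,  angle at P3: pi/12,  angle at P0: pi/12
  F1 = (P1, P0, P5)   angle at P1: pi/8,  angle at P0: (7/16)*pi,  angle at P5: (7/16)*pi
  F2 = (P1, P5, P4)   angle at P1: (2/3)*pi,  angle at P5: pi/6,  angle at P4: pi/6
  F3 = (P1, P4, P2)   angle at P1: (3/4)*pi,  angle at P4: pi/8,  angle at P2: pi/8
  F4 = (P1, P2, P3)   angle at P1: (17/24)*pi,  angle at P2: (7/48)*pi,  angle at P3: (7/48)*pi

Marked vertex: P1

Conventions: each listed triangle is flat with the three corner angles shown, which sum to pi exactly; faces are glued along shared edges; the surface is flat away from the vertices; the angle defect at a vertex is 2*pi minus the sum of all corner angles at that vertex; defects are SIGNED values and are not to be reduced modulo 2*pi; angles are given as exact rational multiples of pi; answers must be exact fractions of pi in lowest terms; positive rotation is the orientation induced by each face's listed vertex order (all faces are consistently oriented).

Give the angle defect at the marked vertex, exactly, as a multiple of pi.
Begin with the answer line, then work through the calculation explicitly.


Answer: defect(P1) = (-13/12)*pi

Sum of corner angles at P1: (37/12)*pi
defect = 2*pi - (37/12)*pi


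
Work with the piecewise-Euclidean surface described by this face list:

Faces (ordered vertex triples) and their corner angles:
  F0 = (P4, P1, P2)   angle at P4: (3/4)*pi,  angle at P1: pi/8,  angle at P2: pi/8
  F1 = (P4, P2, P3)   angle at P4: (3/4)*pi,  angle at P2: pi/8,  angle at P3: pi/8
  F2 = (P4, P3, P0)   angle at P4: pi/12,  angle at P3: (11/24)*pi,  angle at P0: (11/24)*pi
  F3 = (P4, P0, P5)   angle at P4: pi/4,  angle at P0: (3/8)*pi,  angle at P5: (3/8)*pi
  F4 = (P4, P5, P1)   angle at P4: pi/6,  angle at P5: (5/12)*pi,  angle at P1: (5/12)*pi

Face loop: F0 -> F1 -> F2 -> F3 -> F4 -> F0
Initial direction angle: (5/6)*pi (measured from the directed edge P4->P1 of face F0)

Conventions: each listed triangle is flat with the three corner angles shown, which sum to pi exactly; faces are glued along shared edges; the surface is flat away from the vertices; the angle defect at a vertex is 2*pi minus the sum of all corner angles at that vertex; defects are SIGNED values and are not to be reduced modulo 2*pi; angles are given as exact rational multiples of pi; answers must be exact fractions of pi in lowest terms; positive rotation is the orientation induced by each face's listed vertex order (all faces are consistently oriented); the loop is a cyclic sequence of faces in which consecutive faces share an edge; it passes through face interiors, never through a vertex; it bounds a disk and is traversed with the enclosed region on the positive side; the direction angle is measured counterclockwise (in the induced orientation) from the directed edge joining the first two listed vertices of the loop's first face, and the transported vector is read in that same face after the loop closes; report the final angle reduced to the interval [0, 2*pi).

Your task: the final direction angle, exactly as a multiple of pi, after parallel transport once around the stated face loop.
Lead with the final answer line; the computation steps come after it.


Answer: final direction angle = (5/6)*pi

enclosed vertex P4: corner angles sum to 2*pi, defect = 2*pi - 2*pi = 0
adding the enclosed defects to the starting angle (mod 2*pi, induced orientation) gives the holonomy
final angle = (5/6)*pi + 0 = (5/6)*pi (mod 2*pi)


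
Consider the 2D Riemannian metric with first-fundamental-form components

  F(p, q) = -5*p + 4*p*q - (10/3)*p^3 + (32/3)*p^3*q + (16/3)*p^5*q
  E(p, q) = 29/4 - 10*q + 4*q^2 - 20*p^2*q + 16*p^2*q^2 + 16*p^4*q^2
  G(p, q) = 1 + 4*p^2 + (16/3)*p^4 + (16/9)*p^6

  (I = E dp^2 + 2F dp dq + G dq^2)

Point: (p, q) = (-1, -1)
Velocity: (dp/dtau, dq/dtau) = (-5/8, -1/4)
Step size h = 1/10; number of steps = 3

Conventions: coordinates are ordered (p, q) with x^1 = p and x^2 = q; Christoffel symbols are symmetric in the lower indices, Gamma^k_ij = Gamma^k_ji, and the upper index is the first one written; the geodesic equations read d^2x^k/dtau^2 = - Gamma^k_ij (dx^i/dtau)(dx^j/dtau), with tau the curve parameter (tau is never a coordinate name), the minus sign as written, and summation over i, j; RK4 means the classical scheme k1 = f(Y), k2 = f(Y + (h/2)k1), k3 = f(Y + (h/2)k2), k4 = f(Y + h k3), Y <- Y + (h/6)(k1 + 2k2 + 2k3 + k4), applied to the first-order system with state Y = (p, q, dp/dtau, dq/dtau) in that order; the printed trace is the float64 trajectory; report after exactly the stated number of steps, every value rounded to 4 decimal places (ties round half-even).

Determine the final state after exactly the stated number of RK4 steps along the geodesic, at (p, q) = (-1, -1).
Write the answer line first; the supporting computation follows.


Answer: p = -1.1679, q = -1.0671, dp/dtau = -0.5036, dq/dtau = -0.2003

f(Y) = (dp/dtau, dq/dtau, -Gamma^p_ij Y'^i Y'^j, -Gamma^q_ij Y'^i Y'^j) with the Gammas evaluated at the stage position; h = 0.100000; intermediate values shown to 6 dp
step 0: p = -1.0000, q = -1.0000, dp/dtau = -0.6250, dq/dtau = -0.2500
step 1:
  k1: at (p, q) = (-1.000000, -1.000000), (dp/dtau, dq/dtau) = (-0.625000, -0.250000); Gamma_ppp = -0.806059, Gamma_ppq = -0.604544, Gamma_pqq = 0.000000, Gamma_qpp = -0.316101, Gamma_qpq = -0.237076, Gamma_qqq = 0.000000; k1 = (-0.625000, -0.250000, 0.503787, 0.197563)
  k2: at (p, q) = (-1.031250, -1.012500), (dp/dtau, dq/dtau) = (-0.599811, -0.240122); Gamma_ppp = -0.806909, Gamma_ppq = -0.604125, Gamma_pqq = 0.000000, Gamma_qpp = -0.322028, Gamma_qpq = -0.241099, Gamma_qqq = 0.000000; k2 = (-0.599811, -0.240122, 0.464325, 0.185307)
  k3: at (p, q) = (-1.029991, -1.012006), (dp/dtau, dq/dtau) = (-0.601784, -0.240735); Gamma_ppp = -0.806898, Gamma_ppq = -0.604146, Gamma_pqq = 0.000000, Gamma_qpp = -0.321800, Gamma_qpq = -0.240940, Gamma_qqq = 0.000000; k3 = (-0.601784, -0.240735, 0.467258, 0.186348)
  k4: at (p, q) = (-1.060178, -1.024073), (dp/dtau, dq/dtau) = (-0.578274, -0.231365); Gamma_ppp = -0.806853, Gamma_ppq = -0.603441, Gamma_pqq = 0.000000, Gamma_qpp = -0.326996, Gamma_qpq = -0.244559, Gamma_qqq = 0.000000; k4 = (-0.578274, -0.231365, 0.431284, 0.174788)
  Y <- Y + (h/6)(k1 + 2k2 + 2k3 + k4): p = -1.0601, q = -1.0241, dp/dtau = -0.5784, dq/dtau = -0.2314
step 2:
  k1: at (p, q) = (-1.060108, -1.024051), (dp/dtau, dq/dtau) = (-0.578363, -0.231406); Gamma_ppp = -0.806857, Gamma_ppq = -0.603441, Gamma_pqq = 0.000000, Gamma_qpp = -0.326984, Gamma_qpq = -0.244549, Gamma_qqq = 0.000000; k1 = (-0.578363, -0.231406, 0.431421, 0.174836)
  k2: at (p, q) = (-1.089026, -1.035622), (dp/dtau, dq/dtau) = (-0.556792, -0.222664); Gamma_ppp = -0.806059, Gamma_ppq = -0.602489, Gamma_pqq = 0.000000, Gamma_qpp = -0.331473, Gamma_qpq = -0.247760, Gamma_qqq = 0.000000; k2 = (-0.556792, -0.222664, 0.399282, 0.164195)
  k3: at (p, q) = (-1.087947, -1.035184), (dp/dtau, dq/dtau) = (-0.558399, -0.223196); Gamma_ppp = -0.806099, Gamma_ppq = -0.602531, Gamma_pqq = 0.000000, Gamma_qpp = -0.331314, Gamma_qpq = -0.247646, Gamma_qqq = 0.000000; k3 = (-0.558399, -0.223196, 0.401538, 0.165036)
  k4: at (p, q) = (-1.115948, -1.046371), (dp/dtau, dq/dtau) = (-0.538209, -0.214902); Gamma_ppp = -0.804692, Gamma_ppq = -0.601382, Gamma_pqq = 0.000000, Gamma_qpp = -0.335241, Gamma_qpq = -0.250540, Gamma_qqq = 0.000000; k4 = (-0.538209, -0.214902, 0.372208, 0.155065)
  Y <- Y + (h/6)(k1 + 2k2 + 2k3 + k4): p = -1.1159, q = -1.0464, dp/dtau = -0.5383, dq/dtau = -0.2149
step 3:
  k1: at (p, q) = (-1.115890, -1.046352), (dp/dtau, dq/dtau) = (-0.538275, -0.214933); Gamma_ppp = -0.804697, Gamma_ppq = -0.601383, Gamma_pqq = 0.000000, Gamma_qpp = -0.335233, Gamma_qpq = -0.250533, Gamma_qqq = 0.000000; k1 = (-0.538275, -0.214933, 0.372304, 0.155100)
  k2: at (p, q) = (-1.142804, -1.057098), (dp/dtau, dq/dtau) = (-0.519660, -0.207178); Gamma_ppp = -0.802788, Gamma_ppq = -0.600070, Gamma_pqq = 0.000000, Gamma_qpp = -0.338619, Gamma_qpq = -0.253112, Gamma_qqq = 0.000000; k2 = (-0.519660, -0.207178, 0.345999, 0.145944)
  k3: at (p, q) = (-1.141873, -1.056711), (dp/dtau, dq/dtau) = (-0.520975, -0.207636); Gamma_ppp = -0.802857, Gamma_ppq = -0.600123, Gamma_pqq = 0.000000, Gamma_qpp = -0.338510, Gamma_qpq = -0.253031, Gamma_qqq = 0.000000; k3 = (-0.520975, -0.207636, 0.347741, 0.146619)
  k4: at (p, q) = (-1.167988, -1.067115), (dp/dtau, dq/dtau) = (-0.503501, -0.200271); Gamma_ppp = -0.800535, Gamma_ppq = -0.598676, Gamma_pqq = 0.000000, Gamma_qpp = -0.341462, Gamma_qpq = -0.255361, Gamma_qqq = 0.000000; k4 = (-0.503501, -0.200271, 0.323683, 0.138065)
  Y <- Y + (h/6)(k1 + 2k2 + 2k3 + k4): p = -1.1679, q = -1.0671, dp/dtau = -0.5036, dq/dtau = -0.2003


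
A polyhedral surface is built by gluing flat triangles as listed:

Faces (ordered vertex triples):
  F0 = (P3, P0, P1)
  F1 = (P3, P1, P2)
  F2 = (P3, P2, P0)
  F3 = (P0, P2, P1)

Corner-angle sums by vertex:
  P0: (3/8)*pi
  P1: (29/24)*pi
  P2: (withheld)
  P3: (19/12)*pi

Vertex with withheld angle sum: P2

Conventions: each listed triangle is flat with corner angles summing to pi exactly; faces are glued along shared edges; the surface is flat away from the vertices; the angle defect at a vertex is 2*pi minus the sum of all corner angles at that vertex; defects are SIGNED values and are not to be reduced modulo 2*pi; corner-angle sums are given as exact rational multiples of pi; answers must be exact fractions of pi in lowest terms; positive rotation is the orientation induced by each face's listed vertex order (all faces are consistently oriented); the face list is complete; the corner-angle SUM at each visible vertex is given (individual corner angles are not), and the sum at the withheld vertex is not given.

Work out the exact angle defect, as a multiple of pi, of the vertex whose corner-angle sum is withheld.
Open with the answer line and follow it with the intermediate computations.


Answer: defect(P2) = (7/6)*pi

V = 4, E = 6, F = 4; chi = V - E + F = 2
Gauss-Bonnet: total defect = 2*pi*chi = 4*pi; visible defects sum to (17/6)*pi


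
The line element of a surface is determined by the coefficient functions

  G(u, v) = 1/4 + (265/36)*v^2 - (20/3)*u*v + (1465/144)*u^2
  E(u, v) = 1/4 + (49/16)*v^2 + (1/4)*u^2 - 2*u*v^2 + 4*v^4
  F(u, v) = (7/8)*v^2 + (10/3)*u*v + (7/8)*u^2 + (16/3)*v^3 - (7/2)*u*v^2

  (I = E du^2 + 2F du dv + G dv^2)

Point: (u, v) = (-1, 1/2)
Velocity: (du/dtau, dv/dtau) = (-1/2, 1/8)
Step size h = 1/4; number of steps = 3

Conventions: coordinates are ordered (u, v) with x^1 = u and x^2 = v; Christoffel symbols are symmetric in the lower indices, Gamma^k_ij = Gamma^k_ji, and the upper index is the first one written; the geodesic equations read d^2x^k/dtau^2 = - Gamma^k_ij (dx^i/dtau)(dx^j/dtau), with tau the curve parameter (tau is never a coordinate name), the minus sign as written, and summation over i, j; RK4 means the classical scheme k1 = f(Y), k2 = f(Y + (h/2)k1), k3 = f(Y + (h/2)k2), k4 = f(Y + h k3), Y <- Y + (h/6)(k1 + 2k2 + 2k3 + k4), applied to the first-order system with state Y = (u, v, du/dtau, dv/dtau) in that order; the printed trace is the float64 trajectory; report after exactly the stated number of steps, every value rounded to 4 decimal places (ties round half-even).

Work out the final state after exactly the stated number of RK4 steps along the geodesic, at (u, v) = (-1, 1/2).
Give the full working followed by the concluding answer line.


f(Y) = (du/dtau, dv/dtau, -Gamma^u_ij Y'^i Y'^j, -Gamma^v_ij Y'^i Y'^j) with the Gammas evaluated at the stage position; h = 0.250000; intermediate values shown to 6 dp
step 0: u = -1.0000, v = 0.5000, du/dtau = -0.5000, dv/dtau = 0.1250
step 1:
  k1: at (u, v) = (-1.000000, 0.500000), (du/dtau, dv/dtau) = (-0.500000, 0.125000); Gamma_uuu = -0.113094, Gamma_uuv = 2.181924, Gamma_uvv = 8.410474, Gamma_vuu = -0.280821, Gamma_vuv = -0.894648, Gamma_vvv = -0.072690; k1 = (-0.500000, 0.125000, 0.169600, -0.040490)
  k2: at (u, v) = (-1.062500, 0.515625), (du/dtau, dv/dtau) = (-0.478800, 0.119939); Gamma_uuu = -0.103850, Gamma_uuv = 2.155957, Gamma_uvv = 8.247626, Gamma_vuu = -0.272535, Gamma_vuv = -0.860801, Gamma_vvv = -0.106744; k2 = (-0.478800, 0.119939, 0.152782, -0.034852)
  k3: at (u, v) = (-1.059850, 0.514992), (du/dtau, dv/dtau) = (-0.480902, 0.120644); Gamma_uuu = -0.104214, Gamma_uuv = 2.157062, Gamma_uvv = 8.254182, Gamma_vuu = -0.272882, Gamma_vuv = -0.862174, Gamma_vvv = -0.105416; k3 = (-0.480902, 0.120644, 0.154259, -0.035400)
  k4: at (u, v) = (-1.120226, 0.530161), (du/dtau, dv/dtau) = (-0.461435, 0.116150); Gamma_uuu = -0.095379, Gamma_uuv = 2.131932, Gamma_uvv = 8.092951, Gamma_vuu = -0.265692, Gamma_vuv = -0.832357, Gamma_vvv = -0.134894; k4 = (-0.461435, 0.116150, 0.139653, -0.030830)
  Y <- Y + (h/6)(k1 + 2k2 + 2k3 + k4): u = -1.1200, v = 0.5301, du/dtau = -0.4615, dv/dtau = 0.1162
step 2:
  k1: at (u, v) = (-1.120035, 0.530096), (du/dtau, dv/dtau) = (-0.461528, 0.116174); Gamma_uuu = -0.095420, Gamma_uuv = 2.132011, Gamma_uvv = 8.093692, Gamma_vuu = -0.265706, Gamma_vuv = -0.832445, Gamma_vvv = -0.134788; k1 = (-0.461528, 0.116174, 0.139716, -0.030851)
  k2: at (u, v) = (-1.177726, 0.544618), (du/dtau, dv/dtau) = (-0.444063, 0.112318); Gamma_uuu = -0.087145, Gamma_uuv = 2.108061, Gamma_uvv = 7.938086, Gamma_vuu = -0.259507, Gamma_vuv = -0.806371, Gamma_vvv = -0.160034; k2 = (-0.444063, 0.112318, 0.127327, -0.027246)
  k3: at (u, v) = (-1.175543, 0.544136), (du/dtau, dv/dtau) = (-0.445612, 0.112768); Gamma_uuu = -0.087404, Gamma_uuv = 2.108964, Gamma_uvv = 7.943076, Gamma_vuu = -0.259761, Gamma_vuv = -0.807330, Gamma_vvv = -0.159195; k3 = (-0.445612, 0.112768, 0.128301, -0.027533)
  k4: at (u, v) = (-1.231438, 0.558289), (du/dtau, dv/dtau) = (-0.429453, 0.109291); Gamma_uuu = -0.079522, Gamma_uuv = 2.085886, Gamma_uvv = 7.791301, Gamma_vuu = -0.254317, Gamma_vuv = -0.784007, Gamma_vvv = -0.181378; k4 = (-0.429453, 0.109291, 0.117406, -0.024525)
  Y <- Y + (h/6)(k1 + 2k2 + 2k3 + k4): u = -1.2313, v = 0.5582, du/dtau = -0.4295, dv/dtau = 0.1093
step 3:
  k1: at (u, v) = (-1.231299, 0.558248), (du/dtau, dv/dtau) = (-0.429512, 0.109302); Gamma_uuu = -0.079545, Gamma_uuv = 2.085944, Gamma_uvv = 7.791747, Gamma_vuu = -0.254327, Gamma_vuv = -0.784062, Gamma_vvv = -0.181321; k1 = (-0.429512, 0.109302, 0.117443, -0.024533)
  k2: at (u, v) = (-1.284988, 0.571911), (du/dtau, dv/dtau) = (-0.414832, 0.106235); Gamma_uuu = -0.072129, Gamma_uuv = 2.063960, Gamma_uvv = 7.645957, Gamma_vuu = -0.249580, Gamma_vuv = -0.763328, Gamma_vvv = -0.200671; k2 = (-0.414832, 0.106235, 0.108037, -0.022065)
  k3: at (u, v) = (-1.283153, 0.571527), (du/dtau, dv/dtau) = (-0.416007, 0.106544); Gamma_uuu = -0.072320, Gamma_uuv = 2.064701, Gamma_uvv = 7.649868, Gamma_vuu = -0.249772, Gamma_vuv = -0.764029, Gamma_vvv = -0.200114; k3 = (-0.416007, 0.106544, 0.108705, -0.022230)
  k4: at (u, v) = (-1.335301, 0.584884), (du/dtau, dv/dtau) = (-0.402336, 0.103744); Gamma_uuu = -0.065254, Gamma_uuv = 2.043551, Gamma_uvv = 7.508618, Gamma_vuu = -0.245568, Gamma_vuv = -0.745261, Gamma_vvv = -0.217328; k4 = (-0.402336, 0.103744, 0.100344, -0.020124)
  Y <- Y + (h/6)(k1 + 2k2 + 2k3 + k4): u = -1.3352, v = 0.5849, du/dtau = -0.4024, dv/dtau = 0.1037

Answer: u = -1.3352, v = 0.5849, du/dtau = -0.4024, dv/dtau = 0.1037


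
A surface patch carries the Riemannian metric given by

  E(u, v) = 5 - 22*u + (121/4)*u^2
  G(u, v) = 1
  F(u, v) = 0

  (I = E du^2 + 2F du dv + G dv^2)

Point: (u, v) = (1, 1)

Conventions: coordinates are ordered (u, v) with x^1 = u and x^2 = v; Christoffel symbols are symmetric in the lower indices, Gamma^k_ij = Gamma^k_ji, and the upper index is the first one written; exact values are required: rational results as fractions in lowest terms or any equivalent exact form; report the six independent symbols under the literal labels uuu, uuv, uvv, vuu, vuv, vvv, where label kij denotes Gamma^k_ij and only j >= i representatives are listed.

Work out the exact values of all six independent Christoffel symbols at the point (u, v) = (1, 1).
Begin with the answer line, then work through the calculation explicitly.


Answer: Gamma_uuu = 77/53, Gamma_uuv = 0, Gamma_uvv = 0, Gamma_vuu = 0, Gamma_vuv = 0, Gamma_vvv = 0

E = 53/4, F = 0, G = 1 at the point
E_u = 77/2, E_v = 0, F_u = 0, F_v = 0, G_u = 0, G_v = 0
EG - F^2 = 53/4;  g^inv = (4/53) * [[1, 0], [0, 53/4]]
first-kind symbols [ij,l] = (1/2)(d_i g_jl + d_j g_il - d_l g_ij): [uu,u] = E_u/2 = 77/4, [uu,v] = F_u - E_v/2 = 0, [uv,u] = E_v/2 = 0, [uv,v] = G_u/2 = 0, [vv,u] = F_v - G_u/2 = 0, [vv,v] = G_v/2 = 0
Gamma^u_ij = (G*[ij,u] - F*[ij,v])/(EG - F^2), Gamma^v_ij = (E*[ij,v] - F*[ij,u])/(EG - F^2)


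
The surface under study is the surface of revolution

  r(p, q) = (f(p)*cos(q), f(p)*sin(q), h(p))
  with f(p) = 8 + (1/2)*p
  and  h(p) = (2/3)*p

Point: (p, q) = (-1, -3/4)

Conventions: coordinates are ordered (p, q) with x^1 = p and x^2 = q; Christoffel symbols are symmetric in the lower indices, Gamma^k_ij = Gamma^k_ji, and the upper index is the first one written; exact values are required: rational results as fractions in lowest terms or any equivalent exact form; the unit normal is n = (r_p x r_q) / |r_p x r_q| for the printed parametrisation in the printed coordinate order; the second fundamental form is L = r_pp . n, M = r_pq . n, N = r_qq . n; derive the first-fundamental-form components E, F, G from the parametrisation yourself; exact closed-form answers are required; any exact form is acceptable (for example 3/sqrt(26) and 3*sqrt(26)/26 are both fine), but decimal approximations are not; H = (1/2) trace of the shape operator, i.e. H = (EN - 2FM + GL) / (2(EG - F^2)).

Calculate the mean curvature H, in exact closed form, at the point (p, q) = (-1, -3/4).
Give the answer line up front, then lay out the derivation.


Answer: H = 4/75

f = 15/2, f' = 1/2, f'' = 0, h' = 2/3, h'' = 0
E = 25/36, F = 0, G = 225/4; answer radicand W^2 = 25/36
unnormalised second-form numerators: l = 0, m = 0, n = 5; L = l/sqrt(25/36), and similarly M = m/sqrt(W^2), N = n/sqrt(W^2)
H = (E*n - 2*F*m + G*l) / (2*(EG - F^2)*sqrt(W^2)); E*n - 2*F*m + G*l = 125/36, EG - F^2 = 625/16, so H = (2/45)/sqrt(25/36)


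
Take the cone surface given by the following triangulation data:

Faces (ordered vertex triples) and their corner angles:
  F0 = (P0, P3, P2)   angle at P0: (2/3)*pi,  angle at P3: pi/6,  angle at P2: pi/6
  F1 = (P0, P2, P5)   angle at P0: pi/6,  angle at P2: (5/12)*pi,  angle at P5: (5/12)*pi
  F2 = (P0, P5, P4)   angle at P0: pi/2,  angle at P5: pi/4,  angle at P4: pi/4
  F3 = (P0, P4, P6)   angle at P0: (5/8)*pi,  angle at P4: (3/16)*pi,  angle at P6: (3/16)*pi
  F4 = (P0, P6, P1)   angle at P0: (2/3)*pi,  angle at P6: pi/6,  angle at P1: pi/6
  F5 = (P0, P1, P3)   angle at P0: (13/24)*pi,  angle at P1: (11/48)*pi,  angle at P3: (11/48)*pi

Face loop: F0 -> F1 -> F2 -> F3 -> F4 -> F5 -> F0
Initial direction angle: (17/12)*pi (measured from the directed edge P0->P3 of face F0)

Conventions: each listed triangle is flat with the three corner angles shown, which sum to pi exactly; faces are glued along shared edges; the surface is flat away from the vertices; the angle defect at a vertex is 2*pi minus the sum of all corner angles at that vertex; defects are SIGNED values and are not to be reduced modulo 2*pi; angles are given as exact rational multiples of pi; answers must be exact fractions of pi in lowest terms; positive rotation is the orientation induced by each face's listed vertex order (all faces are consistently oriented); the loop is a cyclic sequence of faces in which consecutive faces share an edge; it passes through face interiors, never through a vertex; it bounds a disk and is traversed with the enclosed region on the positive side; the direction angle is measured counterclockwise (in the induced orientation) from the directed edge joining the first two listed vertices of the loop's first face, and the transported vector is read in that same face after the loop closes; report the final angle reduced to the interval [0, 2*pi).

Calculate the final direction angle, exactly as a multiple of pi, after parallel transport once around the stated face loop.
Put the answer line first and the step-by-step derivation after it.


Answer: final direction angle = pi/4

enclosed vertex P0: corner angles sum to (19/6)*pi, defect = 2*pi - (19/6)*pi = (-7/6)*pi
the final direction is the initial angle plus the enclosed defects, taken mod 2*pi in the induced orientation
final angle = (17/12)*pi - (7/6)*pi = pi/4 (mod 2*pi)


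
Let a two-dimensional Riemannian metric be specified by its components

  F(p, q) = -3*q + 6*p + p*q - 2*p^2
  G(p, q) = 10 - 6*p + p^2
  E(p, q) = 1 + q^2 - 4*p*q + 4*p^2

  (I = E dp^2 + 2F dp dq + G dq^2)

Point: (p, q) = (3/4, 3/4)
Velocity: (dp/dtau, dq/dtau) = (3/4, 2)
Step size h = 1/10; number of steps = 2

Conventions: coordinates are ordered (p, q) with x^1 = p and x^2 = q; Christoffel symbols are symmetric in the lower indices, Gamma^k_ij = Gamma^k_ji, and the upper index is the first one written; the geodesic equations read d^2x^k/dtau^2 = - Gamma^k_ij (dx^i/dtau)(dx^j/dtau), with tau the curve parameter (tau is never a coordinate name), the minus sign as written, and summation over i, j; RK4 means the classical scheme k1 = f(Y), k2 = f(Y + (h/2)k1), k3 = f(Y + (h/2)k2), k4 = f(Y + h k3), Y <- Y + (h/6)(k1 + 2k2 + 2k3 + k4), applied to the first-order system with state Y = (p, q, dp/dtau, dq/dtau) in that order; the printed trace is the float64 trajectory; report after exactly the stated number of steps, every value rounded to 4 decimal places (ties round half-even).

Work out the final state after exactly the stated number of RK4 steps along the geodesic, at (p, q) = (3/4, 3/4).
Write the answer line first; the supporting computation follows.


Answer: p = 0.9044, q = 1.1636, dp/dtau = 0.7950, dq/dtau = 2.1402

f(Y) = (dp/dtau, dq/dtau, -Gamma^p_ij Y'^i Y'^j, -Gamma^q_ij Y'^i Y'^j) with the Gammas evaluated at the stage position; h = 0.100000; intermediate values shown to 6 dp
step 0: p = 0.7500, q = 0.7500, dp/dtau = 0.7500, dq/dtau = 2.0000
step 1:
  k1: at (p, q) = (0.750000, 0.750000), (dp/dtau, dq/dtau) = (0.750000, 2.000000); Gamma_ppp = 0.226415, Gamma_ppq = -0.113208, Gamma_pqq = 0.000000, Gamma_qpp = 0.679245, Gamma_qpq = -0.339623, Gamma_qqq = 0.000000; k1 = (0.750000, 2.000000, 0.212264, 0.636792)
  k2: at (p, q) = (0.787500, 0.850000), (dp/dtau, dq/dtau) = (0.760613, 2.031840); Gamma_ppp = 0.225829, Gamma_ppq = -0.112915, Gamma_pqq = 0.000000, Gamma_qpp = 0.689168, Gamma_qpq = -0.344584, Gamma_qqq = 0.000000; k2 = (0.760613, 2.031840, 0.218357, 0.666365)
  k3: at (p, q) = (0.788031, 0.851592), (dp/dtau, dq/dtau) = (0.760918, 2.033318); Gamma_ppp = 0.225774, Gamma_ppq = -0.112887, Gamma_pqq = 0.000000, Gamma_qpp = 0.689338, Gamma_qpq = -0.344669, Gamma_qqq = 0.000000; k3 = (0.760918, 2.033318, 0.218592, 0.667411)
  k4: at (p, q) = (0.826092, 0.953332), (dp/dtau, dq/dtau) = (0.771859, 2.066741); Gamma_ppp = 0.224918, Gamma_ppq = -0.112459, Gamma_pqq = 0.000000, Gamma_qpp = 0.699650, Gamma_qpq = -0.349825, Gamma_qqq = 0.000000; k4 = (0.771859, 2.066741, 0.224798, 0.699277)
  Y <- Y + (h/6)(k1 + 2k2 + 2k3 + k4): p = 0.8261, q = 0.9533, dp/dtau = 0.7718, dq/dtau = 2.0667
step 2:
  k1: at (p, q) = (0.826082, 0.953284), (dp/dtau, dq/dtau) = (0.771849, 2.066727); Gamma_ppp = 0.224924, Gamma_ppq = -0.112462, Gamma_pqq = 0.000000, Gamma_qpp = 0.699644, Gamma_qpq = -0.349822, Gamma_qqq = 0.000000; k1 = (0.771849, 2.066727, 0.224801, 0.699260)
  k2: at (p, q) = (0.864674, 1.056621), (dp/dtau, dq/dtau) = (0.783089, 2.101690); Gamma_ppp = 0.223789, Gamma_ppq = -0.111894, Gamma_pqq = 0.000000, Gamma_qpp = 0.710333, Gamma_qpq = -0.355167, Gamma_qqq = 0.000000; k2 = (0.783089, 2.101690, 0.231080, 0.733478)
  k3: at (p, q) = (0.865236, 1.058369), (dp/dtau, dq/dtau) = (0.783403, 2.103401); Gamma_ppp = 0.223701, Gamma_ppq = -0.111851, Gamma_pqq = 0.000000, Gamma_qpp = 0.710529, Gamma_qpq = -0.355265, Gamma_qqq = 0.000000; k3 = (0.783403, 2.103401, 0.231328, 0.734752)
  k4: at (p, q) = (0.904422, 1.163624), (dp/dtau, dq/dtau) = (0.794982, 2.140202); Gamma_ppp = 0.222193, Gamma_ppq = -0.111096, Gamma_pqq = 0.000000, Gamma_qpp = 0.721648, Gamma_qpq = -0.360824, Gamma_qqq = 0.000000; k4 = (0.794982, 2.140202, 0.237619, 0.771749)
  Y <- Y + (h/6)(k1 + 2k2 + 2k3 + k4): p = 0.9044, q = 1.1636, dp/dtau = 0.7950, dq/dtau = 2.1402


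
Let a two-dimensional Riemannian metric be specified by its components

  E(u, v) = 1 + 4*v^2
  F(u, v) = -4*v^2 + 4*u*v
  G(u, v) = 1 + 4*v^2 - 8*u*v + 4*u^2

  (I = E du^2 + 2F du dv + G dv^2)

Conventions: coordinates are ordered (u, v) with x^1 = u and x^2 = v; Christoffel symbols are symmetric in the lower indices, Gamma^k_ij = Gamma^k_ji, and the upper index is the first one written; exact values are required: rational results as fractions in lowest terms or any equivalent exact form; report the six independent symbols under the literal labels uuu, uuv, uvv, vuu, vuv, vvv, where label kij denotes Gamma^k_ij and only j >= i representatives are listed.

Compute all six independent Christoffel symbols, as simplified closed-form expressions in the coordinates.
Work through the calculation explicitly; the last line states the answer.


E = 1 + 4*v^2; F = -4*v^2 + 4*u*v; G = 1 + 4*v^2 - 8*u*v + 4*u^2
Gamma^k_ij = (1/2) g^{kl} (d_i g_jl + d_j g_il - d_l g_ij), with g^inv = (1/(EG-F^2)) [[G, -F], [-F, E]]
first partials: E_u = 0, E_v = 8*v, F_u = 4*v, F_v = -8*v + 4*u, G_u = -8*v + 8*u, G_v = 8*v - 8*u
D = EG - F^2 = 1 + 8*v^2 - 8*u*v + 4*u^2
expanded: Gamma^u_uu = (G E_u - 2F F_u + F E_v)/(2D), Gamma^u_uv = (G E_v - F G_u)/(2D), Gamma^u_vv = (2G F_v - G G_u - F G_v)/(2D), Gamma^v_uu = (2E F_u - E E_v - F E_u)/(2D), Gamma^v_uv = (E G_u - F E_v)/(2D), Gamma^v_vv = (E G_v - 2F F_v + F G_u)/(2D); substitute and cancel common factors

Answer: Gamma_uuu = 0, Gamma_uuv = 4*v/(4*u^2 - 8*u*v + 8*v^2 + 1), Gamma_uvv = -4*v/(4*u^2 - 8*u*v + 8*v^2 + 1), Gamma_vuu = 0, Gamma_vuv = (4*u - 4*v)/(4*u^2 - 8*u*v + 8*v^2 + 1), Gamma_vvv = (-4*u + 4*v)/(4*u^2 - 8*u*v + 8*v^2 + 1)


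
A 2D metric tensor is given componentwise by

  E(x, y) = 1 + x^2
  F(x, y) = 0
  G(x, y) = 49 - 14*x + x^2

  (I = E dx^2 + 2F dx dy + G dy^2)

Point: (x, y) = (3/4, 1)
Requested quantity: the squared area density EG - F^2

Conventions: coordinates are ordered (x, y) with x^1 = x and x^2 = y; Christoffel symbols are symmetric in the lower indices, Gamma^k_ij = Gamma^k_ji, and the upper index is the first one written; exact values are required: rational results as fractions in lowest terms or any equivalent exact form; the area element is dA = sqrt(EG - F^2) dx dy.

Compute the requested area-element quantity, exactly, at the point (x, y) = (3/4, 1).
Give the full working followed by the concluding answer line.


E = 25/16, F = 0, G = 625/16; EG - F^2 = 15625/256

Answer: EG - F^2 = 15625/256


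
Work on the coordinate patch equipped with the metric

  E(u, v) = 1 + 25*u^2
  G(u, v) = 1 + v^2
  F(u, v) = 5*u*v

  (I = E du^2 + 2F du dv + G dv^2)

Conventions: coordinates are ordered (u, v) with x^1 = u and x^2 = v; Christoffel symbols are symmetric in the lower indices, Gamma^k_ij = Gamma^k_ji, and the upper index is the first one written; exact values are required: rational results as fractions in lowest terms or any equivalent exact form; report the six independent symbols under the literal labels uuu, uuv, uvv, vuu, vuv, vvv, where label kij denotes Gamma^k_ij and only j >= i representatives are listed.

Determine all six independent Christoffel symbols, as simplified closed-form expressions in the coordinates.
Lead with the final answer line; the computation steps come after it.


Answer: Gamma_uuu = 25*u/(25*u^2 + v^2 + 1), Gamma_uuv = 0, Gamma_uvv = 5*u/(25*u^2 + v^2 + 1), Gamma_vuu = 5*v/(25*u^2 + v^2 + 1), Gamma_vuv = 0, Gamma_vvv = v/(25*u^2 + v^2 + 1)

E = 1 + 25*u^2; F = 5*u*v; G = 1 + v^2
Gamma^k_ij = (1/2) g^{kl} (d_i g_jl + d_j g_il - d_l g_ij), with g^inv = (1/(EG-F^2)) [[G, -F], [-F, E]]
first partials: E_u = 50*u, E_v = 0, F_u = 5*v, F_v = 5*u, G_u = 0, G_v = 2*v
D = EG - F^2 = 1 + v^2 + 25*u^2
expanded: Gamma^u_uu = (G E_u - 2F F_u + F E_v)/(2D), Gamma^u_uv = (G E_v - F G_u)/(2D), Gamma^u_vv = (2G F_v - G G_u - F G_v)/(2D), Gamma^v_uu = (2E F_u - E E_v - F E_u)/(2D), Gamma^v_uv = (E G_u - F E_v)/(2D), Gamma^v_vv = (E G_v - 2F F_v + F G_u)/(2D); substitute and cancel common factors


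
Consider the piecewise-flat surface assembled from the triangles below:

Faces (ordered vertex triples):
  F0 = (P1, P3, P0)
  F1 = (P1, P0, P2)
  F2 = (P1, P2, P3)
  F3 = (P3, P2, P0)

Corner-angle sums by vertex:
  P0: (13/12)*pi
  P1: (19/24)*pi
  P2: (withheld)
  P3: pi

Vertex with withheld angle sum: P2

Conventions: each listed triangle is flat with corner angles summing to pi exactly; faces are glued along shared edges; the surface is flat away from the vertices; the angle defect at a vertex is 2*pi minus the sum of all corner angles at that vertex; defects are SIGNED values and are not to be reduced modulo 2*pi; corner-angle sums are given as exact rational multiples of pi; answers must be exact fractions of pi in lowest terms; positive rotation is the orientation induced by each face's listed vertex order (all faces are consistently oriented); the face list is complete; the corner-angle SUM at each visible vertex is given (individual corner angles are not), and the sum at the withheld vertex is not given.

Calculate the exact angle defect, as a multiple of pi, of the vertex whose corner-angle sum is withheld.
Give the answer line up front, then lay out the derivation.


Answer: defect(P2) = (7/8)*pi

V = 4, E = 6, F = 4; chi = V - E + F = 2
Gauss-Bonnet: total defect = 2*pi*chi = 4*pi; visible defects sum to (25/8)*pi


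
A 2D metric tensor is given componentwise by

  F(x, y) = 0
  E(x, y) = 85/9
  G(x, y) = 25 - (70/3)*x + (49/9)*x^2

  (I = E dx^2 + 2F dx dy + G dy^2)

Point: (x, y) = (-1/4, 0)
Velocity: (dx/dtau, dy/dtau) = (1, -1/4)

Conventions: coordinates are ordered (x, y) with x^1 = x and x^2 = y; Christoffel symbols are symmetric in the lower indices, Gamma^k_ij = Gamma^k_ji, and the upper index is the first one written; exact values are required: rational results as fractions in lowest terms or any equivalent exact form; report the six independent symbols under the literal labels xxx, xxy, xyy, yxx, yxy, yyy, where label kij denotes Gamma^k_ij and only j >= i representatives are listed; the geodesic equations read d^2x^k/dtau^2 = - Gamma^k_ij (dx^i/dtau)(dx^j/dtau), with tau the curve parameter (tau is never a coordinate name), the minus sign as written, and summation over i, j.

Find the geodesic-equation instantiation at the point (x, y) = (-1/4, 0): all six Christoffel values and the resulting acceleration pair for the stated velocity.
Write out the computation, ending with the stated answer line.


E = 85/9, F = 0, G = 4489/144 at the point
E_x = 0, E_y = 0, F_x = 0, F_y = 0, G_x = -469/18, G_y = 0
EG - F^2 = 381565/1296;  g^inv = (1296/381565) * [[4489/144, 0], [0, 85/9]]
first-kind symbols [ij,l] = (1/2)(d_i g_jl + d_j g_il - d_l g_ij): [xx,x] = E_x/2 = 0, [xx,y] = F_x - E_y/2 = 0, [xy,x] = E_y/2 = 0, [xy,y] = G_x/2 = -469/36, [yy,x] = F_y - G_x/2 = 469/36, [yy,y] = G_y/2 = 0
Gamma^x_ij = (G*[ij,x] - F*[ij,y])/(EG - F^2), Gamma^y_ij = (E*[ij,y] - F*[ij,x])/(EG - F^2)
Gamma_xxx = 0, Gamma_xxy = 0, Gamma_xyy = 469/340, Gamma_yxx = 0, Gamma_yxy = -28/67, Gamma_yyy = 0
d^2x/dtau^2 = -(Gamma_xxx*(1)^2 + 2*Gamma_xxy*(1)*(-1/4) + Gamma_xyy*(-1/4)^2) = -469/5440
d^2y/dtau^2 = -(Gamma_yxx*(1)^2 + 2*Gamma_yxy*(1)*(-1/4) + Gamma_yyy*(-1/4)^2) = -14/67

Answer: Gamma_xxx = 0, Gamma_xxy = 0, Gamma_xyy = 469/340, Gamma_yxx = 0, Gamma_yxy = -28/67, Gamma_yyy = 0; accelerations (d^2x/dtau^2, d^2y/dtau^2) = (-469/5440, -14/67)


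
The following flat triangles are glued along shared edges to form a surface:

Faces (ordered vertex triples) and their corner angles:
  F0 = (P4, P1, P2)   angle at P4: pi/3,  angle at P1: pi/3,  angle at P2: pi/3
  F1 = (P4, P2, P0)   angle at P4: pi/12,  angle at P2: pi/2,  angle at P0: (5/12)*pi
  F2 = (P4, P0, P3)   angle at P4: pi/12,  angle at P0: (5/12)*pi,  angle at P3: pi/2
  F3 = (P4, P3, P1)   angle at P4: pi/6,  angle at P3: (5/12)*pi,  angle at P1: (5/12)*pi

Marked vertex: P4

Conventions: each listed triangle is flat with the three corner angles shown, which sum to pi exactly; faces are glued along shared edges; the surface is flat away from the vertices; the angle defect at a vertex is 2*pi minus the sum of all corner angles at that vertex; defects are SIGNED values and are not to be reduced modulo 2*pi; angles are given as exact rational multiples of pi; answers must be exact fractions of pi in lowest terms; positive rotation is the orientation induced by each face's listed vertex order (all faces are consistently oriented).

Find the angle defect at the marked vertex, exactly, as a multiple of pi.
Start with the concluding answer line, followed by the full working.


Answer: defect(P4) = (4/3)*pi

Sum of corner angles at P4: (2/3)*pi
defect = 2*pi - (2/3)*pi
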